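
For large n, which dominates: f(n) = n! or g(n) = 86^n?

f(n) = n! grows faster: n!/86^n -> infinity by Stirling.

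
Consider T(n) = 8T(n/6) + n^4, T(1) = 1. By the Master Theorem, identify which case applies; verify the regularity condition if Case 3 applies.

a=8, b=6, f(n)=n^4.
log_6(8) = 1.161 < 4.
f(n) = Omega(n^(1.161+epsilon)) for some epsilon > 0, so Case 3 is the candidate.
Regularity: a*f(n/b) = 8*1*(n/6)^4 = (8/1296)*1*n^4 <= c*f(n) with c = 8/1296 < 1. Satisfied.
Case 3: T(n) = Theta(n^4).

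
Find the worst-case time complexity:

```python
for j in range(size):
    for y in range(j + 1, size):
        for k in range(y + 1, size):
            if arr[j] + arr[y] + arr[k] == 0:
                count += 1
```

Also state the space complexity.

Time complexity: O(n^3).
Space complexity: O(1).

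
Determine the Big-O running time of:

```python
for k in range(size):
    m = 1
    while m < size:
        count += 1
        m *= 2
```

Time complexity: O(n log n).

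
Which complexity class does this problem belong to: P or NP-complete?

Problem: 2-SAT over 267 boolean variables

This problem is in P: 2-SAT is solvable in linear time via implication-graph SCCs.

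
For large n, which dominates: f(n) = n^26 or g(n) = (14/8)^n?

g(n) = (14/8)^n grows faster: (14/8)^n is exponential with base 14/8 > 1, dominating every polynomial.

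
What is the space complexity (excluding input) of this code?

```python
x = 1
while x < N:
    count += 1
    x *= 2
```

Space complexity: O(1).
Only a constant amount of auxiliary storage is used; nothing grows with n.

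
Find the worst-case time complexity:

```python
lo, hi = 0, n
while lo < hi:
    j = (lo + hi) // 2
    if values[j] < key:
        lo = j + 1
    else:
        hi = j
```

Time complexity: O(log n).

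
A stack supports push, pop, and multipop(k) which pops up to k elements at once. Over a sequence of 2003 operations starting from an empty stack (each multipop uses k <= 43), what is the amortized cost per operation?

Each element is pushed exactly once and popped at most once (whether by pop or as part of a multipop). So the total number of individual pops over the whole sequence is at most the number of pushes, which is at most 2003. Total work <= 2 * 2003, hence O(1) amortized per operation.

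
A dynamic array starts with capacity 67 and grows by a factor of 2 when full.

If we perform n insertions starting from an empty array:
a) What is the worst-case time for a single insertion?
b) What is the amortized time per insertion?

(a) Worst-case single insertion: O(n) -- when the array is full at capacity c, the resize copies all c elements, and c can be Theta(n).
(b) Resizes happen at sizes 67, 134, 268, ... Total copy cost for n insertions: 67 + 134 + ... = O(n) (geometric series with ratio 1/2). Amortized cost per insertion: O(n)/n = O(1).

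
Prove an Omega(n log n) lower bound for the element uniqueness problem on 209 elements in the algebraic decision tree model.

In the algebraic decision tree model, element uniqueness on 209 elements is equivalent to determining which cell of an arrangement of C(209,2) = 21736 hyperplanes x_i = x_j contains the input point. Ben-Or's theorem shows this requires Omega(n log n).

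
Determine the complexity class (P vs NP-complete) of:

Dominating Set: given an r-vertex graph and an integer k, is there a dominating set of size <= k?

This problem is NP-complete: reduces from Set Cover (with k part of the input).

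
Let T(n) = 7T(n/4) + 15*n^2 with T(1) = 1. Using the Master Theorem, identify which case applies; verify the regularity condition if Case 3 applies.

a=7, b=4, f(n)=15*n^2.
log_4(7) = 1.404 < 2.
f(n) = Omega(n^(1.404+epsilon)) for some epsilon > 0, so Case 3 is the candidate.
Regularity: a*f(n/b) = 7*15*(n/4)^2 = (7/16)*15*n^2 <= c*f(n) with c = 7/16 < 1. Satisfied.
Case 3: T(n) = Theta(n^2).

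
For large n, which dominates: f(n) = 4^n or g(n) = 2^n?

f(n) = 4^n grows faster: (4/2)^n -> infinity since 4/2 > 1.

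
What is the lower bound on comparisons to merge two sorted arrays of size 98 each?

To merge two sorted arrays of size 98, we need at least 195 comparisons in the worst case. An adversary can force every element to be compared.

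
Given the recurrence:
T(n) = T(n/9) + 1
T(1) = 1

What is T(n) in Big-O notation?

Each step divides n by 9 and adds 1. After log_9(n) steps, T(n) = O(log n).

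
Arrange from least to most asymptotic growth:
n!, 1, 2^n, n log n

Ordered by growth rate: 1 < n log n < 2^n < n!.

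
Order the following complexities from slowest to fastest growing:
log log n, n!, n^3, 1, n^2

Ordered by growth rate: 1 < log log n < n^2 < n^3 < n!.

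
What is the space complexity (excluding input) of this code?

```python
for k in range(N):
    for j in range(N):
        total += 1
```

Space complexity: O(1).
Only a constant amount of auxiliary storage is used; nothing grows with n.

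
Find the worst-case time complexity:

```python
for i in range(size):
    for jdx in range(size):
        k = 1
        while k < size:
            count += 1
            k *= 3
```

Time complexity: O(n^2 log n).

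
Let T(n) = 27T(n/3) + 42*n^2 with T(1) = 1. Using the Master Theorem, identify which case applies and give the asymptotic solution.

a=27, b=3, f(n)=42*n^2.
log_3(27) = 3 > 2.
Since f(n) = O(n^2) is polynomially smaller than n^3, Case 1 applies.
T(n) = Theta(n^3).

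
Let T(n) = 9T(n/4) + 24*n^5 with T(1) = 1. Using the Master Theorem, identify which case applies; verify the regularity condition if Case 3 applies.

a=9, b=4, f(n)=24*n^5.
log_4(9) = 1.585 < 5.
f(n) = Omega(n^(1.585+epsilon)) for some epsilon > 0, so Case 3 is the candidate.
Regularity: a*f(n/b) = 9*24*(n/4)^5 = (9/1024)*24*n^5 <= c*f(n) with c = 9/1024 < 1. Satisfied.
Case 3: T(n) = Theta(n^5).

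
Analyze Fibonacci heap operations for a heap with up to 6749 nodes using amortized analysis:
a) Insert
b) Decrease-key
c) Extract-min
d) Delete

Fibonacci heaps use lazy consolidation. Potential function Phi = t + 2m (t = number of trees, m = marked nodes).
- Insert: O(1) actual, Delta Phi = +1 (one new tree) => O(1) amortized.
- Decrease-key: with c cascading cuts, actual cost is O(c); Delta Phi <= c - 2(c-1) + 2 = 4 - c (c new trees; >= c-1 marks cleared; <= 1 new mark). Amortized O(c) + (4 - c) = O(1).
- Extract-min: O(D(n) + t) actual; consolidation drops t to <= D(n)+1, so Delta Phi pays for the t term. D(n) = O(log n) for n = 6749 => O(log n) amortized.
- Delete: decrease-key to -inf then extract-min = O(log n).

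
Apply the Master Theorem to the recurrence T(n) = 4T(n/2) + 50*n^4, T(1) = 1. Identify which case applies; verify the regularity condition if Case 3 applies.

a=4, b=2, f(n)=50*n^4.
log_2(4) = 2 < 4.
f(n) = Omega(n^(2+epsilon)) for some epsilon > 0, so Case 3 is the candidate.
Regularity: a*f(n/b) = 4*50*(n/2)^4 = (4/16)*50*n^4 <= c*f(n) with c = 4/16 < 1. Satisfied.
Case 3: T(n) = Theta(n^4).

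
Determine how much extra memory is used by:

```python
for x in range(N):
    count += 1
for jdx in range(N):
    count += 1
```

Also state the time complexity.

Space complexity: O(1).
Only a constant amount of auxiliary storage is used; nothing grows with n.
Time complexity: O(n).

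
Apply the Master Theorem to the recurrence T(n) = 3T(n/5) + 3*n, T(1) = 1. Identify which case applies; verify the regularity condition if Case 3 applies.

a=3, b=5, f(n)=3*n.
log_5(3) = 0.6826 < 1.
f(n) = Omega(n^(0.6826+epsilon)) for some epsilon > 0, so Case 3 is the candidate.
Regularity: a*f(n/b) = 3*3*(n/5)^1 = (3/5)*3*n^1 <= c*f(n) with c = 3/5 < 1. Satisfied.
Case 3: T(n) = Theta(n).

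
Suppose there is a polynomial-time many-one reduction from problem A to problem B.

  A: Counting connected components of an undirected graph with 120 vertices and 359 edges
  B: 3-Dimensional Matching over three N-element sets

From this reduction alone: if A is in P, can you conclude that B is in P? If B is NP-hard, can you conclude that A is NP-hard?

A poly-time reduction A <=_p B transfers tractability DOWN (B easy => A easy) and hardness UP (A hard => B hard), not the reverse.
From A in P, the reduction alone does NOT give B in P: any problem in P trivially reduces to SAT, yet SAT is not known to be in P.
From B NP-hard, the reduction alone does NOT give A NP-hard: again, easy problems reduce to hard ones.
(Here in fact A is P and B is NP-complete.)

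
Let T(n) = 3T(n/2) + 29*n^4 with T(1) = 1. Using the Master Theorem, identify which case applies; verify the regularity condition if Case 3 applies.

a=3, b=2, f(n)=29*n^4.
log_2(3) = 1.585 < 4.
f(n) = Omega(n^(1.585+epsilon)) for some epsilon > 0, so Case 3 is the candidate.
Regularity: a*f(n/b) = 3*29*(n/2)^4 = (3/16)*29*n^4 <= c*f(n) with c = 3/16 < 1. Satisfied.
Case 3: T(n) = Theta(n^4).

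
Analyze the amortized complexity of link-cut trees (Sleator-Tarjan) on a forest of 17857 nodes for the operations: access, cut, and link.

Link-cut trees represent the forest using splay trees over preferred paths. With potential Phi = sum over nodes of log(size of virtual subtree), each access on 17857 nodes is O(log 17857) = O(log n) amortized by the splay-tree access lemma. Cut and link are O(1) plus one access.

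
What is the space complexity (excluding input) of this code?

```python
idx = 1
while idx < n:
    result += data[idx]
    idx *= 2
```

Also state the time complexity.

Space complexity: O(1).
Only a constant amount of auxiliary storage is used; nothing grows with n.
Time complexity: O(log n).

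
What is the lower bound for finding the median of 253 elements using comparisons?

To find the median of 253 elements, every element must be compared at least once, so the lower bound is Omega(n). The BFPRT algorithm achieves O(n), making this tight.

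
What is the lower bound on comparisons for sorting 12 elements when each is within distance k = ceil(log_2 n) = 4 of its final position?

Partition the 12 positions into floor(n/k) blocks of k = 4 consecutive positions; any permutation within a block keeps every element within k of its final position, so there are at least (k!)^(n/k) distinguishable inputs. Lower bound: log_2((k!)^(n/k)) = (n/k) * log_2(k!) = Theta(n log k); with k = ceil(log_2 n), this is Omega(n log log n).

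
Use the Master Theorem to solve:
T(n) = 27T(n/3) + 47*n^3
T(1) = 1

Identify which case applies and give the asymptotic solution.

a=27, b=3, f(n)=47*n^3.
log_3(27) = 3, so n^(log_b(a)) = n^3.
f(n) = Theta(n^3), so Case 2 applies.
T(n) = Theta(n^3 log n).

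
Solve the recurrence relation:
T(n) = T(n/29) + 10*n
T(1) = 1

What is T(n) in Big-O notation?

Geometric series: 10*n*(1 + 1/29 + 1/29^2 + ...) = O(n). T(n) = O(n).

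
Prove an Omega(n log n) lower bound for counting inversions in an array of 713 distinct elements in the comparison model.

Decision-tree argument: at any leaf, the comparisons made (with transitivity) must totally order all 713 elements -- otherwise some pair (i,j) is unordered, and an adversary can present two inputs agreeing on every comparison made but with that pair flipped, changing the inversion count by 1, so the leaf's output is wrong on one of them. Hence the tree has >= 713! leaves and height >= log_2(713!) = Omega(n log n). Modified merge sort achieves O(n log n).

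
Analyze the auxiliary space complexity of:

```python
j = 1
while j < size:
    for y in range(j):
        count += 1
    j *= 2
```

Space complexity: O(1).
Only a constant amount of auxiliary storage is used; nothing grows with n.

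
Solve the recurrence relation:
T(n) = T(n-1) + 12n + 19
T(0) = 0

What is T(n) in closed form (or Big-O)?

Dominant term in sum is 12*sum(i, i=1..n) = 12*n*(n+1)/2 = O(n^2).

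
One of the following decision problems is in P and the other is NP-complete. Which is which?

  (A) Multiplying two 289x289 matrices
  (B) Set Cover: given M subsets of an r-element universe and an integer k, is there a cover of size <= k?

(A) is P: the schoolbook algorithm runs in O(n^3).
(B) is NP-complete: one of Karp's 21 NP-complete problems (with k part of the input).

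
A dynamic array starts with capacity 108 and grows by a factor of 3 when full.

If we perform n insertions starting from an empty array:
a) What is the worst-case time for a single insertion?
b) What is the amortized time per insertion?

(a) Worst-case single insertion: O(n) -- when the array is full at capacity c, the resize copies all c elements, and c can be Theta(n).
(b) Resizes happen at sizes 108, 324, 972, ... Total copy cost for n insertions: 108 + 324 + ... = O(n) (geometric series with ratio 1/3). Amortized cost per insertion: O(n)/n = O(1).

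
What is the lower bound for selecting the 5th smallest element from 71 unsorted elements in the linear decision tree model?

Selecting the 5th smallest of 71 elements requires Omega(n) comparisons. Every element must be compared at least once. The BFPRT algorithm achieves O(n), making this tight.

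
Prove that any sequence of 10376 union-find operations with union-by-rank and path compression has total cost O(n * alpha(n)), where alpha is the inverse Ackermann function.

Using Tarjan's analysis with rank-based potential function. Union-by-rank keeps tree height O(log n). Path compression flattens paths during find. For n = 10376 operations, total cost is O(n * alpha(n)), effectively O(n) since alpha grows incredibly slowly.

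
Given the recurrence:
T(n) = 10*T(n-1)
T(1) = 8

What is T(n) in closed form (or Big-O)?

Each step multiplies by 10. T(n) = T(1)*10^(n-1) = 8*10^(n-1).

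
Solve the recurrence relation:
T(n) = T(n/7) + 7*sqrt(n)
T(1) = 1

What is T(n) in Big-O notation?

Each level contributes sqrt(n/7^k). Geometric series with ratio 1/sqrt(7) < 1 sums to O(sqrt(n)).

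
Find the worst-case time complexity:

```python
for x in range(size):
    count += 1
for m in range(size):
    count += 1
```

Time complexity: O(n).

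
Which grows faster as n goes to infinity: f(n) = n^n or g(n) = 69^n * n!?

g(n) = 69^n * n! grows faster: by Stirling n! ~ sqrt(2 pi n)(n/e)^n, so 69^n n! / n^n ~ (69/e)^n sqrt(2 pi n) -> infinity since 69/e > 1.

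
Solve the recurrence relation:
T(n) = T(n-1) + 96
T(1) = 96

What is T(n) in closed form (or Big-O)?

Unrolling: T(n) = T(n-1) + 96 = T(n-2) + 2*96 = ... = T(1) + (n-1)*96 = 96 + (n-1)*96 = 96n.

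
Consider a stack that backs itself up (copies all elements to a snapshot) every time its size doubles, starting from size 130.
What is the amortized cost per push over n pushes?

Backups occur at sizes 130, 260, 520, ..., copying 130 + 260 + 520 + ... <= 2n elements total (geometric series). Spread over n pushes, the amortized backup cost is O(1) per push.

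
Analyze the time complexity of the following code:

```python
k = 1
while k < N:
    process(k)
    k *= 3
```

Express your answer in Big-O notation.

Time complexity: O(log n).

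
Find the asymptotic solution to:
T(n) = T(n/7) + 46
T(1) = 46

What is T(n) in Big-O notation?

Each step divides n by 7 and adds 46. After log_7(n) steps, T(n) = O(log n).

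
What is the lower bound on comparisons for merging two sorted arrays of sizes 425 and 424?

Adversary argument: with sizes 425 and 424 (differing by at most 1), interleave the two arrays so that every consecutive pair in the output comes from different inputs. Then each of the 848 adjacent output pairs must be directly compared, or the algorithm cannot determine their relative order. So 848 comparisons are necessary; standard merge achieves this.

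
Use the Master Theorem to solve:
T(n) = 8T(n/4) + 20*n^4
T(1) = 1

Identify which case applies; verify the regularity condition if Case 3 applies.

a=8, b=4, f(n)=20*n^4.
log_4(8) = 1.5 < 4.
f(n) = Omega(n^(1.5+epsilon)) for some epsilon > 0, so Case 3 is the candidate.
Regularity: a*f(n/b) = 8*20*(n/4)^4 = (8/256)*20*n^4 <= c*f(n) with c = 8/256 < 1. Satisfied.
Case 3: T(n) = Theta(n^4).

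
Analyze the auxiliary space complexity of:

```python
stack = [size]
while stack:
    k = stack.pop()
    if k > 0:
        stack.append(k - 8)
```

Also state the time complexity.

Space complexity: O(1).
Only a constant amount of auxiliary storage is used; nothing grows with n.
Time complexity: O(n).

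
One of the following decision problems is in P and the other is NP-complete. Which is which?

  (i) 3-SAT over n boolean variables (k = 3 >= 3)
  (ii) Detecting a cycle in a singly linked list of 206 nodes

(i) is NP-complete: 3-SAT is NP-complete (Cook-Levin); k-SAT for k>=3 reduces from 3-SAT.
(ii) is P: Floyd's tortoise-and-hare runs in O(n) time, O(1) space.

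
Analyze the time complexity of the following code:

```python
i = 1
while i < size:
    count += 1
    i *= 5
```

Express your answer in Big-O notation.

Time complexity: O(log n).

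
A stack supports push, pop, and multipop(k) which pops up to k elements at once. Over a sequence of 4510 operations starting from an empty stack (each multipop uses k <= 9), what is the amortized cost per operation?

Each element is pushed exactly once and popped at most once (whether by pop or as part of a multipop). So the total number of individual pops over the whole sequence is at most the number of pushes, which is at most 4510. Total work <= 2 * 4510, hence O(1) amortized per operation.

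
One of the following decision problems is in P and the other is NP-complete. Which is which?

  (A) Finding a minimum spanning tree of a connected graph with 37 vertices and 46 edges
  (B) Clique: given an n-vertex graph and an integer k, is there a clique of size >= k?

(A) is P: Kruskal's / Prim's algorithms run in polynomial time.
(B) is NP-complete: complement of Independent Set / Vertex Cover (with k part of the input).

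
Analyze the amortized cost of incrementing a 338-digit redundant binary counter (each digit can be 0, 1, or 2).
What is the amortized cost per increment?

A redundant counter on 338 digits allows digit values 0, 1, 2. Increment adds 1 to the least significant digit and carries any 2 to a 0 plus +1 on the next digit. With potential Phi = (number of 2-digits), each increment does O(1) actual work plus a chain of carries, each of which decreases Phi by 1. Amortized O(1).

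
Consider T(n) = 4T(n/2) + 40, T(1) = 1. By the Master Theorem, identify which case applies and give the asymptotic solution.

a=4, b=2, f(n)=40.
log_2(4) = 2 > 0.
Since f(n) = O(n^0) is polynomially smaller than n^2, Case 1 applies.
T(n) = Theta(n^2).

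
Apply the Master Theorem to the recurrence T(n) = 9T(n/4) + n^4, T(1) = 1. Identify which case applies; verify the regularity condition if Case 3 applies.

a=9, b=4, f(n)=n^4.
log_4(9) = 1.585 < 4.
f(n) = Omega(n^(1.585+epsilon)) for some epsilon > 0, so Case 3 is the candidate.
Regularity: a*f(n/b) = 9*1*(n/4)^4 = (9/256)*1*n^4 <= c*f(n) with c = 9/256 < 1. Satisfied.
Case 3: T(n) = Theta(n^4).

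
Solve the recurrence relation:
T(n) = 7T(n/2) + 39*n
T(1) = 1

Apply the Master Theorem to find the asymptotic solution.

a=7, b=2, f(n)=39*n. log_2(7) = 2.807. Case 1 of Master Theorem: T(n) = O(n^2.807).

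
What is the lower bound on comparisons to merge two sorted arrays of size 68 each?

To merge two sorted arrays of size 68, we need at least 135 comparisons in the worst case. An adversary can force every element to be compared.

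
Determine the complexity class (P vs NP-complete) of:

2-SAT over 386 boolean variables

This problem is in P: 2-SAT is solvable in linear time via implication-graph SCCs.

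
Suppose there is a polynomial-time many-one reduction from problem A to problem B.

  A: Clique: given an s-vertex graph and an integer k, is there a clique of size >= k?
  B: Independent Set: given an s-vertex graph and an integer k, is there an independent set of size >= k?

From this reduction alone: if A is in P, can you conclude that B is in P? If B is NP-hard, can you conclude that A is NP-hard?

A poly-time reduction A <=_p B transfers tractability DOWN (B easy => A easy) and hardness UP (A hard => B hard), not the reverse.
From A in P, the reduction alone does NOT give B in P: any problem in P trivially reduces to SAT, yet SAT is not known to be in P.
From B NP-hard, the reduction alone does NOT give A NP-hard: again, easy problems reduce to hard ones.
(Here in fact A is NP-complete and B is NP-complete.)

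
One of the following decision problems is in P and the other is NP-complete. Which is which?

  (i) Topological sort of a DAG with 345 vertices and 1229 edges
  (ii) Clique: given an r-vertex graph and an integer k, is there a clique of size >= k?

(i) is P: DFS-based topological sort runs in O(V+E).
(ii) is NP-complete: complement of Independent Set / Vertex Cover (with k part of the input).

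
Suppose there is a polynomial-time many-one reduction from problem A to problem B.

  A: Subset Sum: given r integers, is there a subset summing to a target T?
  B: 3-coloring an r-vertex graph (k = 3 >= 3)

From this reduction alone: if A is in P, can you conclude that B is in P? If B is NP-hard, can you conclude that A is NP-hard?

A poly-time reduction A <=_p B transfers tractability DOWN (B easy => A easy) and hardness UP (A hard => B hard), not the reverse.
From A in P, the reduction alone does NOT give B in P: any problem in P trivially reduces to SAT, yet SAT is not known to be in P.
From B NP-hard, the reduction alone does NOT give A NP-hard: again, easy problems reduce to hard ones.
(Here in fact A is NP-complete and B is NP-complete.)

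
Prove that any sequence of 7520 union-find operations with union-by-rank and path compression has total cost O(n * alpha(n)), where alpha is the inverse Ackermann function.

Using Tarjan's analysis with rank-based potential function. Union-by-rank keeps tree height O(log n). Path compression flattens paths during find. For n = 7520 operations, total cost is O(n * alpha(n)), effectively O(n) since alpha grows incredibly slowly.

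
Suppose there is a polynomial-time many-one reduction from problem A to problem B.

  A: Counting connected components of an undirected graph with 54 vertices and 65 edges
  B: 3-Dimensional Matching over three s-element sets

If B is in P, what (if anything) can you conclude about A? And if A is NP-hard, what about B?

A poly-time reduction A <=_p B means any A-instance can be transformed to a B-instance in poly time.
If B is in P: compose the reduction with B's poly-time algorithm to solve A in poly time, so A is in P.
If A is NP-hard: every NP problem reduces to A, which reduces to B; composing reductions, every NP problem reduces to B, so B is NP-hard.
(Here in fact A is P and B is NP-complete.)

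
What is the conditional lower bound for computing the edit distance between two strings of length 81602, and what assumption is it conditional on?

Under SETH (the Strong Exponential Time Hypothesis), edit distance on length-81602 strings cannot be computed in O(n^(2-epsilon)) time for any epsilon > 0 (Backurs-Indyk). The reduction is from CNF-SAT via the orthogonal vectors problem.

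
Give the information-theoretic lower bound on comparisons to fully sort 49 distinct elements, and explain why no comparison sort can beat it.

A comparison sort is a binary decision tree whose leaves are the 49! = 608281864034267560872252163321295376887552831379210240000000000 possible output permutations. A binary tree with L leaves has height >= ceil(log_2(L)). So any comparison sort needs >= ceil(log_2(49!)) = 209 comparisons in the worst case.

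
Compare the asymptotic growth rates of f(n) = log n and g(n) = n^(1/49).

g(n) = n^(1/49) grows faster: any positive power of n dominates log n.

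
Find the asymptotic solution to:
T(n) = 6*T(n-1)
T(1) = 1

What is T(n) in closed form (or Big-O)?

Each step multiplies by 6. T(n) = T(1)*6^(n-1) = 6^(n-1).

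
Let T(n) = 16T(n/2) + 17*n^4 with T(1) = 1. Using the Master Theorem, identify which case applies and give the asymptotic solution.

a=16, b=2, f(n)=17*n^4.
log_2(16) = 4, so n^(log_b(a)) = n^4.
f(n) = Theta(n^4), so Case 2 applies.
T(n) = Theta(n^4 log n).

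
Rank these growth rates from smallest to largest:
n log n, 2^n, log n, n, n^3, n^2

Ordered by growth rate: log n < n < n log n < n^2 < n^3 < 2^n.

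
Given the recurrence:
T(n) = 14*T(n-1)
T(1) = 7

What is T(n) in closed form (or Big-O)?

Each step multiplies by 14. T(n) = T(1)*14^(n-1) = 7*14^(n-1).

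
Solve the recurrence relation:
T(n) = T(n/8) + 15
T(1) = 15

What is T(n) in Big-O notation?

Each step divides n by 8 and adds 15. After log_8(n) steps, T(n) = O(log n).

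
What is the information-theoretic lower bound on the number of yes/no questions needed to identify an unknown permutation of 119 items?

There are 119! = 55745857612076058813234317117419771556272886109483581752463927935846946310374691578057284710599874844234646982443450754604453404911734348832487342619913750049708004343808000000000000000000000000000 permutations. Each yes/no question gives at most 1 bit, so at least ceil(log_2(55745857612076058813234317117419771556272886109483581752463927935846946310374691578057284710599874844234646982443450754604453404911734348832487342619913750049708004343808000000000000000000000000000)) = 654 questions are needed.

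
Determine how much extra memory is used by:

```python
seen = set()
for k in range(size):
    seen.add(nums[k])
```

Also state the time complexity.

Space complexity: O(n).
Auxiliary storage grows linearly with the input size n in the worst case.
Time complexity: O(n).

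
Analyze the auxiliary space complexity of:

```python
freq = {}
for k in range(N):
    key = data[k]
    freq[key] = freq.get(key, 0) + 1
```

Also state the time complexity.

Space complexity: O(n).
Auxiliary storage grows linearly with the input size n in the worst case.
Time complexity: O(n).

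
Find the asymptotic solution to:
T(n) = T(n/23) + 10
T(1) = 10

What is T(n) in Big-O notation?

Each step divides n by 23 and adds 10. After log_23(n) steps, T(n) = O(log n).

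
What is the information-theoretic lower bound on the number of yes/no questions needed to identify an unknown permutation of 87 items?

There are 87! = 2107757298379527717213600518699389595229783738061356212322972511214654115727593174080683423236414793504734471782400000000000000000000 permutations. Each yes/no question gives at most 1 bit, so at least ceil(log_2(2107757298379527717213600518699389595229783738061356212322972511214654115727593174080683423236414793504734471782400000000000000000000)) = 440 questions are needed.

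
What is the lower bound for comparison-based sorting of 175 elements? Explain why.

A comparison-based sorting algorithm corresponds to a decision tree. With 175! possible permutations, the tree has 175! leaves. The height is at least log_2(175!) = Omega(n log n) by Stirling's approximation.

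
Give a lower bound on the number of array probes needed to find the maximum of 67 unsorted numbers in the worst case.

Adversary: any unprobed cell could hold a value larger than everything seen so far. If fewer than 67 cells are probed, the adversary places the max in an unprobed cell. So all 67 cells must be examined; together with 67-1 comparisons this is tight.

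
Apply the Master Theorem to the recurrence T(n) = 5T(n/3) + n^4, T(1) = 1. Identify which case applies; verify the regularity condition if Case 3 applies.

a=5, b=3, f(n)=n^4.
log_3(5) = 1.465 < 4.
f(n) = Omega(n^(1.465+epsilon)) for some epsilon > 0, so Case 3 is the candidate.
Regularity: a*f(n/b) = 5*1*(n/3)^4 = (5/81)*1*n^4 <= c*f(n) with c = 5/81 < 1. Satisfied.
Case 3: T(n) = Theta(n^4).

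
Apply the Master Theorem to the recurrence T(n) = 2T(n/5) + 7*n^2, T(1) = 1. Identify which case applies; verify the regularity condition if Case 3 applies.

a=2, b=5, f(n)=7*n^2.
log_5(2) = 0.4307 < 2.
f(n) = Omega(n^(0.4307+epsilon)) for some epsilon > 0, so Case 3 is the candidate.
Regularity: a*f(n/b) = 2*7*(n/5)^2 = (2/25)*7*n^2 <= c*f(n) with c = 2/25 < 1. Satisfied.
Case 3: T(n) = Theta(n^2).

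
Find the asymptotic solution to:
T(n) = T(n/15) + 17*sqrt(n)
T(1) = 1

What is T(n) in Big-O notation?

Each level contributes sqrt(n/15^k). Geometric series with ratio 1/sqrt(15) < 1 sums to O(sqrt(n)).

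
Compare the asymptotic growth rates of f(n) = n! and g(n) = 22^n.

f(n) = n! grows faster: n!/22^n -> infinity by Stirling.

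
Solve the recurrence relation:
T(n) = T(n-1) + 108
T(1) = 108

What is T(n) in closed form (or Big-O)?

Unrolling: T(n) = T(n-1) + 108 = T(n-2) + 2*108 = ... = T(1) + (n-1)*108 = 108 + (n-1)*108 = 108n.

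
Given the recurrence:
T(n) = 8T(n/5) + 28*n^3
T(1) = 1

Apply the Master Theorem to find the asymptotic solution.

a=8, b=5, f(n)=28*n^3. log_5(8) = 1.292 < 3. Case 3: T(n) = O(n^3).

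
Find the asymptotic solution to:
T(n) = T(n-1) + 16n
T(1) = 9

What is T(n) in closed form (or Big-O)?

Unrolling: T(n) = 9 + 16*(2 + 3 + ... + n) = 9 + 16*(n(n+1)/2 - 1) = O(n^2).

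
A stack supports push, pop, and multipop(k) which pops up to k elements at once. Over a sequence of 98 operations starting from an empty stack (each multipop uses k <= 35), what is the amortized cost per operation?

Each element is pushed exactly once and popped at most once (whether by pop or as part of a multipop). So the total number of individual pops over the whole sequence is at most the number of pushes, which is at most 98. Total work <= 2 * 98, hence O(1) amortized per operation.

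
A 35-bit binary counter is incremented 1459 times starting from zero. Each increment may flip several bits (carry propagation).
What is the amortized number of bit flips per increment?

Bit i flips on every 2^i-th increment, so over 1459 increments bit i flips floor(1459/2^i) times. Summing over i: total flips < 2 * 1459. Amortized: < 2 = O(1) per increment.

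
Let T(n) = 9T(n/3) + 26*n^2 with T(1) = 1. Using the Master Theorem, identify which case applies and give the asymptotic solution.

a=9, b=3, f(n)=26*n^2.
log_3(9) = 2, so n^(log_b(a)) = n^2.
f(n) = Theta(n^2), so Case 2 applies.
T(n) = Theta(n^2 log n).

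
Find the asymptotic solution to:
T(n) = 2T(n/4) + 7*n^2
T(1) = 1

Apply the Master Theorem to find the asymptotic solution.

a=2, b=4, f(n)=7*n^2. log_4(2) = 0.5 < 2. Case 3: T(n) = O(n^2).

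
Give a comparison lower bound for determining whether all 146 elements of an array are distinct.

In the algebraic decision-tree model, the YES region for element distinctness on 146 elements has 146! connected components (one per ordering). Ben-Or's theorem then gives a lower bound of Omega(log(n!)) = Omega(n log n).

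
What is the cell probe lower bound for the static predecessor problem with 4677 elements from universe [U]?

The Patrascu-Thorup lower bound shows any data structure on n = 4677 elements using O(n * polylog(n)) space requires Omega(log log U) query time. van Emde Boas trees achieve O(log log U) with O(U) space.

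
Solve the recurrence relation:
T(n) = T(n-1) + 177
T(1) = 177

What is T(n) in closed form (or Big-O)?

Unrolling: T(n) = T(n-1) + 177 = T(n-2) + 2*177 = ... = T(1) + (n-1)*177 = 177 + (n-1)*177 = 177n.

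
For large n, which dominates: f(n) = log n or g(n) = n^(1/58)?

g(n) = n^(1/58) grows faster: any positive power of n dominates log n.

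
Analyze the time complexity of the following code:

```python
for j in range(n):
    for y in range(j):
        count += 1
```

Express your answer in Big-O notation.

Time complexity: O(n^2).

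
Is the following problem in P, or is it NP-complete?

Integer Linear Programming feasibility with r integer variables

This problem is NP-complete: ILP feasibility is NP-complete (LP relaxation is in P).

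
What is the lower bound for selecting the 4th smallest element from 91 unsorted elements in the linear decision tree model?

Selecting the 4th smallest of 91 elements requires Omega(n) comparisons. Every element must be compared at least once. The BFPRT algorithm achieves O(n), making this tight.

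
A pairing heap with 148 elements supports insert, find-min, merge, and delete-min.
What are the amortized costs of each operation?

Pairing heaps are self-adjusting heap-ordered trees. Insert and merge link two roots: O(1). Find-min reads the root: O(1). Delete-min removes the root, then pairs children in two passes; amortized cost is O(log 148) = O(log n).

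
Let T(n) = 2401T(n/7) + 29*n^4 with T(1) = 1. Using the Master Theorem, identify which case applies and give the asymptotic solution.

a=2401, b=7, f(n)=29*n^4.
log_7(2401) = 4, so n^(log_b(a)) = n^4.
f(n) = Theta(n^4), so Case 2 applies.
T(n) = Theta(n^4 log n).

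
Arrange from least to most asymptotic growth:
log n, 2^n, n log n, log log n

Ordered by growth rate: log log n < log n < n log n < 2^n.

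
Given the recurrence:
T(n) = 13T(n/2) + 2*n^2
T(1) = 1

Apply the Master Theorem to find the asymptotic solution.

a=13, b=2, f(n)=2*n^2. log_2(13) = 3.7. Case 1 of Master Theorem: T(n) = O(n^3.7).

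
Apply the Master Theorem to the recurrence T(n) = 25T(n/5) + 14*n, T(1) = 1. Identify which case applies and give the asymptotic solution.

a=25, b=5, f(n)=14*n.
log_5(25) = 2 > 1.
Since f(n) = O(n^1) is polynomially smaller than n^2, Case 1 applies.
T(n) = Theta(n^2).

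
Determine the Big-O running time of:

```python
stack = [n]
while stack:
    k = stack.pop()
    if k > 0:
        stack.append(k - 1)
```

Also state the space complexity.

Time complexity: O(n).
Space complexity: O(1).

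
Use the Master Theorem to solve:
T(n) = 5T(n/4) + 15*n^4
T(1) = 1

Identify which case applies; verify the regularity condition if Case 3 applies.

a=5, b=4, f(n)=15*n^4.
log_4(5) = 1.161 < 4.
f(n) = Omega(n^(1.161+epsilon)) for some epsilon > 0, so Case 3 is the candidate.
Regularity: a*f(n/b) = 5*15*(n/4)^4 = (5/256)*15*n^4 <= c*f(n) with c = 5/256 < 1. Satisfied.
Case 3: T(n) = Theta(n^4).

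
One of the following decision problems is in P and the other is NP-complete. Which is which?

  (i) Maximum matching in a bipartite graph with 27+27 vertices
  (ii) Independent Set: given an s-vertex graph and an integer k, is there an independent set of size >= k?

(i) is P: Hopcroft-Karp runs in O(E sqrt(V)).
(ii) is NP-complete: complement of Clique (with k part of the input).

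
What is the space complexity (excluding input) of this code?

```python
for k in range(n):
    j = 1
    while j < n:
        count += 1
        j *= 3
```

Space complexity: O(1).
Only a constant amount of auxiliary storage is used; nothing grows with n.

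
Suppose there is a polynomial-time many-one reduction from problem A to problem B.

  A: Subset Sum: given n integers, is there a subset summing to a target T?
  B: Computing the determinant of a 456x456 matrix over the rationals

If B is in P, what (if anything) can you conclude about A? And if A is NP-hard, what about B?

A poly-time reduction A <=_p B means any A-instance can be transformed to a B-instance in poly time.
If B is in P: compose the reduction with B's poly-time algorithm to solve A in poly time, so A is in P.
If A is NP-hard: every NP problem reduces to A, which reduces to B; composing reductions, every NP problem reduces to B, so B is NP-hard.
(Here in fact A is NP-complete and B is in P, so no such reduction is known -- its existence would imply P = NP; the analysis concerns only what the assumed reduction would or would not let you conclude.)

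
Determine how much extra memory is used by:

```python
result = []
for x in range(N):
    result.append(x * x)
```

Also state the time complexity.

Space complexity: O(n).
Auxiliary storage grows linearly with the input size n in the worst case.
Time complexity: O(n).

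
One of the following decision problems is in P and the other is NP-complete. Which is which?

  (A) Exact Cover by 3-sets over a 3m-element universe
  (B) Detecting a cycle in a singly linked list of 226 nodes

(A) is NP-complete: one of Karp's 21 NP-complete problems.
(B) is P: Floyd's tortoise-and-hare runs in O(n) time, O(1) space.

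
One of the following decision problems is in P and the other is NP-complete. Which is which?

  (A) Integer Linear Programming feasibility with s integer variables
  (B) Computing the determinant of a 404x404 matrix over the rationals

(A) is NP-complete: ILP feasibility is NP-complete (LP relaxation is in P).
(B) is P: Gaussian elimination runs in O(n^3).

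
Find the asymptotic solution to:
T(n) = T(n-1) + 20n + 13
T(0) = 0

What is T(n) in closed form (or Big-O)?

Dominant term in sum is 20*sum(i, i=1..n) = 20*n*(n+1)/2 = O(n^2).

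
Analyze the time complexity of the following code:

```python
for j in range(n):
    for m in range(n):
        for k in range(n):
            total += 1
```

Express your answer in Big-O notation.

Time complexity: O(n^3).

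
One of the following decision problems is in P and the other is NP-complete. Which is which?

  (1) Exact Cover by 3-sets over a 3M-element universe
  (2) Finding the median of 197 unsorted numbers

(1) is NP-complete: one of Karp's 21 NP-complete problems.
(2) is P: linear-time selection (median-of-medians) runs in O(n).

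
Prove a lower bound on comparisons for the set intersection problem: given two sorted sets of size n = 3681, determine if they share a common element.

For two sorted arrays of size n = 3681, any correct algorithm must examine Omega(n) elements. If fewer are examined, an adversary places a common element in an unexamined gap. A merge-based scan achieves O(n), so the bound is tight.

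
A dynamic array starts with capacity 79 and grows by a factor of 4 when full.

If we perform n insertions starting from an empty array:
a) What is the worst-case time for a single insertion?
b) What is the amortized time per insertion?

(a) Worst-case single insertion: O(n) -- when the array is full at capacity c, the resize copies all c elements, and c can be Theta(n).
(b) Resizes happen at sizes 79, 316, 1264, ... Total copy cost for n insertions: 79 + 316 + ... = O(n) (geometric series with ratio 1/4). Amortized cost per insertion: O(n)/n = O(1).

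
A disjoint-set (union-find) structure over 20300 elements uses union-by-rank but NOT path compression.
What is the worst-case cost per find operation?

Union-by-rank alone keeps every tree's height <= log_2(20300) ~= 14.3. Each find traverses from a node to its root, costing O(height) = O(log n). Without path compression this bound is tight.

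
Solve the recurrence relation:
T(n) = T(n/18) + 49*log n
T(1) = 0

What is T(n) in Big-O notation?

Each of the log_18(n) levels adds O(log n). T(n) = O(log^2 n).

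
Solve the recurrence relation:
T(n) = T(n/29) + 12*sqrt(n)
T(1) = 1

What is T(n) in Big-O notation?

Each level contributes sqrt(n/29^k). Geometric series with ratio 1/sqrt(29) < 1 sums to O(sqrt(n)).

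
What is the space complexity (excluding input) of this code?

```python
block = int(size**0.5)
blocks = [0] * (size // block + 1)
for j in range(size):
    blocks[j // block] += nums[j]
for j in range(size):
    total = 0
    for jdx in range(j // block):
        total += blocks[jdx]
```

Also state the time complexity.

Space complexity: O(sqrt(n)).
Storage scales with sqrt(n).
Time complexity: O(n * sqrt(n)).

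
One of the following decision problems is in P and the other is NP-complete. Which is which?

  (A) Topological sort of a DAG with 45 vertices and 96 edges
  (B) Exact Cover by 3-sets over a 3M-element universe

(A) is P: DFS-based topological sort runs in O(V+E).
(B) is NP-complete: one of Karp's 21 NP-complete problems.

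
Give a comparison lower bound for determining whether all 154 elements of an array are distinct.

In the algebraic decision-tree model, the YES region for element distinctness on 154 elements has 154! connected components (one per ordering). Ben-Or's theorem then gives a lower bound of Omega(log(n!)) = Omega(n log n).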